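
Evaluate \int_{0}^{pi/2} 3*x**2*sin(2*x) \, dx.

-3/2 + 3*pi**2/8

Integrate by parts twice (u = x^2, dv = 3*sin(2*x) dx).
An antiderivative is F(x) = -3*x**2*cos(2*x)/2 + 3*x*sin(2*x)/2 + 3*cos(2*x)/4.
Then F(pi/2) - F(0) = (-3/4 + 3*pi**2/8) - (3/4) = -3/2 + 3*pi**2/8.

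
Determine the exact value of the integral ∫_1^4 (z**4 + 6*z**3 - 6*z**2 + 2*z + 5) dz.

4911/10

By the power rule, an antiderivative is F(z) = z**5/5 + 3*z**4/2 - 2*z**3 + z**2 + 5*z.
Then F(4) - F(1) = (2484/5) - (57/10) = 4911/10.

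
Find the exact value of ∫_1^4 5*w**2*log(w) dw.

-35 + 640*log(2)/3

Integrate by parts once (u = ln w, dv = 5*w**2 dw).
An antiderivative is F(w) = 5*w**3*(3*log(w) - 1)/9.
Then F(4) - F(1) = (-320/9 + 640*log(2)/3) - (-5/9) = -35 + 640*log(2)/3.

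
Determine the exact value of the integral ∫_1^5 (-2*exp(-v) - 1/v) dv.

An antiderivative is F(v) = -log(v) + 2*exp(-v).
Then F(5) - F(1) = (-log(5) + 2*exp(-5)) - (2*exp(-1)) = -log(5) - 2*exp(-1) + 2*exp(-5).

-log(5) - 2*exp(-1) + 2*exp(-5)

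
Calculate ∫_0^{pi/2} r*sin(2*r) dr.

pi/4

Integrate by parts once (u = r, dv = sin(2*r) dr).
An antiderivative is F(r) = -r*cos(2*r)/2 + sin(2*r)/4.
Then F(pi/2) - F(0) = (pi/4) - (0) = pi/4.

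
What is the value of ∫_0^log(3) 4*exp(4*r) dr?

Let u = exp(r), so du = exp(r) dr. When r = 0, u = 1; when r = log(3), u = 3.
The integral becomes 4·∫ u**3 du from 1 to 3, with antiderivative u**4.
Back in r: F(r) = exp(4*r).
Then F(log(3)) - F(0) = (81) - (1) = 80.

80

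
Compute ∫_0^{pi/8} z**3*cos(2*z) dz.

Integrate by parts 3 times (u = z^3, dv = cos(2*z) dz).
An antiderivative is F(z) = z**3*sin(2*z)/2 + 3*z**2*cos(2*z)/4 - 3*z*sin(2*z)/4 - 3*cos(2*z)/8.
Then F(pi/8) - F(0) = (sqrt(2)*(-384 - 96*pi + pi**3 + 12*pi**2)/2048) - (-3/8) = -3*sqrt(2)/16 - 3*sqrt(2)*pi/64 + sqrt(2)*pi**3/2048 + 3*sqrt(2)*pi**2/512 + 3/8.

-3*sqrt(2)/16 - 3*sqrt(2)*pi/64 + sqrt(2)*pi**3/2048 + 3*sqrt(2)*pi**2/512 + 3/8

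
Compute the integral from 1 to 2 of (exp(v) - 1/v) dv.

-exp(1) - log(2) + exp(2)

An antiderivative is F(v) = exp(v) - log(v).
Then F(2) - F(1) = (-log(2) + exp(2)) - (exp(1)) = -exp(1) - log(2) + exp(2).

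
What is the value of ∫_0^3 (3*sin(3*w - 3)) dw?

Let u = 3*w - 3, so du = 3 dw. When w = 0, u = -3; when w = 3, u = 6.
The integral becomes ∫ sin(u) du from -3 to 6, with antiderivative -cos(u).
Back in w: F(w) = -cos(3*w - 3).
Then F(3) - F(0) = (-cos(6)) - (-cos(3)) = cos(3) - cos(6).

cos(3) - cos(6)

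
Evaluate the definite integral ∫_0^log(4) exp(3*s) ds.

21

Let u = exp(s), so du = exp(s) ds. When s = 0, u = 1; when s = log(4), u = 4.
The integral becomes ∫ u**2 du from 1 to 4, with antiderivative u**3/3.
Back in s: F(s) = exp(3*s)/3.
Then F(log(4)) - F(0) = (64/3) - (1/3) = 21.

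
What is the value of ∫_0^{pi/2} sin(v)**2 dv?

pi/4

Use the identity sin^2(v) = (1 - cos(2*v))/2.
An antiderivative is F(v) = v/2 - sin(2*v)/4.
Then F(pi/2) - F(0) = (pi/4) - (0) = pi/4.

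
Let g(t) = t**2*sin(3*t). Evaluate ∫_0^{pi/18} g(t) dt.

-2/27 - sqrt(3)*pi**2/1944 + pi/162 + sqrt(3)/27

Integrate by parts twice (u = t^2, dv = sin(3*t) dt).
An antiderivative is F(t) = -t**2*cos(3*t)/3 + 2*t*sin(3*t)/9 + 2*cos(3*t)/27.
Then F(pi/18) - F(0) = (-sqrt(3)*pi**2/1944 + pi/162 + sqrt(3)/27) - (2/27) = -2/27 - sqrt(3)*pi**2/1944 + pi/162 + sqrt(3)/27.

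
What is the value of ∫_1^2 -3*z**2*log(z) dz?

Integrate by parts once (u = ln z, dv = -3*z**2 dz).
An antiderivative is F(z) = -z**3*(3*log(z) - 1)/3.
Then F(2) - F(1) = (8/3 - 8*log(2)) - (1/3) = 7/3 - 8*log(2).

7/3 - 8*log(2)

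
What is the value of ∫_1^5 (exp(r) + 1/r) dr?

-exp(1) + log(5) + exp(5)

An antiderivative is F(r) = exp(r) + log(r).
Then F(5) - F(1) = (log(5) + exp(5)) - (exp(1)) = -exp(1) + log(5) + exp(5).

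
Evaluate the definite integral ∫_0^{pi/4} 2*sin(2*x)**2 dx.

Use the identity sin^2(2*x) = (1 - cos(4*x))/2.
An antiderivative is F(x) = x - sin(4*x)/4.
Then F(pi/4) - F(0) = (pi/4) - (0) = pi/4.

pi/4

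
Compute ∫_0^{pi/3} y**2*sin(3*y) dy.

Integrate by parts twice (u = y^2, dv = sin(3*y) dy).
An antiderivative is F(y) = -y**2*cos(3*y)/3 + 2*y*sin(3*y)/9 + 2*cos(3*y)/27.
Then F(pi/3) - F(0) = (-2/27 + pi**2/27) - (2/27) = -4/27 + pi**2/27.

-4/27 + pi**2/27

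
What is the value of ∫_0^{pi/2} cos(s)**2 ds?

Use the identity cos^2(s) = (1 + cos(2*s))/2.
An antiderivative is F(s) = s/2 + sin(2*s)/4.
Then F(pi/2) - F(0) = (pi/4) - (0) = pi/4.

pi/4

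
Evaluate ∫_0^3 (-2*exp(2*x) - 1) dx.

An antiderivative is F(x) = -exp(2*x) - x.
Then F(3) - F(0) = (-exp(6) - 3) - (-1) = -exp(6) - 2.

-exp(6) - 2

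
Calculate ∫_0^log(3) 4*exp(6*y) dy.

Let u = exp(y), so du = exp(y) dy. When y = 0, u = 1; when y = log(3), u = 3.
The integral becomes 4·∫ u**5 du from 1 to 3, with antiderivative 2*u**6/3.
Back in y: F(y) = 2*exp(6*y)/3.
Then F(log(3)) - F(0) = (486) - (2/3) = 1456/3.

1456/3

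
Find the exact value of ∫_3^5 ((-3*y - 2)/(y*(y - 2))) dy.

Factor the denominator: y**2 - 2*y = y(y - 2).
Partial fractions: (-3*y - 2)/(y*(y - 2)) = 1/y - 4/(y - 2).
An antiderivative is F(y) = log(y) - 4*log(y - 2).
Then F(5) - F(3) = (log(5/81)) - (log(3)) = -5*log(3) + log(5).

-5*log(3) + log(5)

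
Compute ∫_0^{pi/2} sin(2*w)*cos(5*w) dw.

-2/21

Use the identity sin(2*w)cos(5*w) = [sin(7*w) + sin(-3*w)]/2.
An antiderivative is F(w) = cos(3*w)/6 - cos(7*w)/14.
Then F(pi/2) - F(0) = (0) - (2/21) = -2/21.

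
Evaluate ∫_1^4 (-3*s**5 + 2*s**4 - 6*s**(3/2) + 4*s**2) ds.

-16287/10

By the power rule, an antiderivative is F(s) = -s**6/2 - 12*s**(5/2)/5 + 2*s**5/5 + 4*s**3/3.
Then F(4) - F(1) = (-24448/15) - (-7/6) = -16287/10.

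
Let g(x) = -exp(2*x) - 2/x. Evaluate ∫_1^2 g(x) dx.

An antiderivative is F(x) = -exp(2*x)/2 - 2*log(x).
Then F(2) - F(1) = (-exp(4)/2 - log(4)) - (-exp(2)/2) = -exp(4)/2 - log(4) + exp(2)/2.

-exp(4)/2 - log(4) + exp(2)/2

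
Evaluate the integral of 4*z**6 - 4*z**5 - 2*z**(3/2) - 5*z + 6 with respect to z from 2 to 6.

By the power rule, an antiderivative is F(z) = 4*z**7/7 - 2*z**6/3 - 4*z**(5/2)/5 - 5*z**2/2 + 6*z.
Then F(6) - F(2) = (901638/7 - 144*sqrt(6)/5) - (682/21 - 16*sqrt(2)/5) = -144*sqrt(6)/5 + 16*sqrt(2)/5 + 2704232/21.

-144*sqrt(6)/5 + 16*sqrt(2)/5 + 2704232/21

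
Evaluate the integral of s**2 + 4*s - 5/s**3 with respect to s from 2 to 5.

3219/40

By the power rule, an antiderivative is F(s) = s**3/3 + 2*s**2 + 5/(2*s**2).
Then F(5) - F(2) = (2753/30) - (271/24) = 3219/40.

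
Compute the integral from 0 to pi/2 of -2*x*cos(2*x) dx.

1

Integrate by parts once (u = x, dv = -2*cos(2*x) dx).
An antiderivative is F(x) = -x*sin(2*x) - cos(2*x)/2.
Then F(pi/2) - F(0) = (1/2) - (-1/2) = 1.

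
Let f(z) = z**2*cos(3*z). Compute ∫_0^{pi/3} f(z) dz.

Integrate by parts twice (u = z^2, dv = cos(3*z) dz).
An antiderivative is F(z) = z**2*sin(3*z)/3 + 2*z*cos(3*z)/9 - 2*sin(3*z)/27.
Then F(pi/3) - F(0) = (-2*pi/27) - (0) = -2*pi/27.

-2*pi/27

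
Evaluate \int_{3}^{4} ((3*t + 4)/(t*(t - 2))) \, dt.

log(18)

Factor the denominator: t**2 - 2*t = t(t - 2).
Partial fractions: (3*t + 4)/(t*(t - 2)) = -2/t + 5/(t - 2).
An antiderivative is F(t) = -2*log(t) + 5*log(t - 2).
Then F(4) - F(3) = (log(2)) - (-log(9)) = log(18).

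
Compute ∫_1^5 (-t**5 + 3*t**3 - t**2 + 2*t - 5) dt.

By the power rule, an antiderivative is F(t) = -t**6/6 + 3*t**4/4 - t**3/3 + t**2 - 5*t.
Then F(5) - F(1) = (-26125/12) - (-15/4) = -6520/3.

-6520/3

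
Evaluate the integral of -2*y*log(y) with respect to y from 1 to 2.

3/2 - log(16)

Integrate by parts once (u = ln y, dv = -2*y dy).
An antiderivative is F(y) = -y**2*(2*log(y) - 1)/2.
Then F(2) - F(1) = (2 - log(16)) - (1/2) = 3/2 - log(16).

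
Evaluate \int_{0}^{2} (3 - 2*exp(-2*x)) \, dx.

An antiderivative is F(x) = 3*x + exp(-2*x).
Then F(2) - F(0) = (exp(-4) + 6) - (1) = exp(-4) + 5.

exp(-4) + 5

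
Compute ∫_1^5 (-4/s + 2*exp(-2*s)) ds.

An antiderivative is F(s) = -4*log(s) - exp(-2*s).
Then F(5) - F(1) = (-4*log(5) - exp(-10)) - (-exp(-2)) = -4*log(5) - exp(-10) + exp(-2).

-4*log(5) - exp(-10) + exp(-2)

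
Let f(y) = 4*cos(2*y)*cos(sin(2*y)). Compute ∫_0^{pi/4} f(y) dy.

2*sin(1)

Let u = sin(2*y), so du = 2*cos(2*y) dy. When y = 0, u = 0; when y = pi/4, u = 1.
The integral becomes 2·∫ cos(u) du from 0 to 1, with antiderivative 2*sin(u).
Back in y: F(y) = 2*sin(sin(2*y)).
Then F(pi/4) - F(0) = (2*sin(1)) - (0) = 2*sin(1).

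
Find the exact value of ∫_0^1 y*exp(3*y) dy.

Integrate by parts once (u = y, dv = exp(3*y) dy).
An antiderivative is F(y) = (3*y - 1)*exp(3*y)/9.
Then F(1) - F(0) = (2*exp(3)/9) - (-1/9) = 1/9 + 2*exp(3)/9.

1/9 + 2*exp(3)/9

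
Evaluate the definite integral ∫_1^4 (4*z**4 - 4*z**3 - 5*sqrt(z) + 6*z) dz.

8776/15

By the power rule, an antiderivative is F(z) = 4*z**5/5 - z**4 - 10*z**(3/2)/3 + 3*z**2.
Then F(4) - F(1) = (8768/15) - (-8/15) = 8776/15.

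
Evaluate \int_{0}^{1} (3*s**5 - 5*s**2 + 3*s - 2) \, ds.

By the power rule, an antiderivative is F(s) = s**6/2 - 5*s**3/3 + 3*s**2/2 - 2*s.
Then F(1) - F(0) = (-5/3) - (0) = -5/3.

-5/3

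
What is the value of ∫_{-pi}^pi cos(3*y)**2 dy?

Use the identity cos^2(3*y) = (1 + cos(6*y))/2.
An antiderivative is F(y) = y/2 + sin(6*y)/12.
Then F(pi) - F(-pi) = (pi/2) - (-pi/2) = pi.

pi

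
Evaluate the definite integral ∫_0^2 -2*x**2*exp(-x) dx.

Integrate by parts twice (u = x^2, dv = -2*exp(-x) dx).
An antiderivative is F(x) = (2*x**2 + 4*x + 4)*exp(-x).
Then F(2) - F(0) = (20*exp(-2)) - (4) = -4 + 20*exp(-2).

-4 + 20*exp(-2)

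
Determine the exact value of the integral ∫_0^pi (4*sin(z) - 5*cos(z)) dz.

8

An antiderivative is F(z) = -5*sin(z) - 4*cos(z).
Then F(pi) - F(0) = (4) - (-4) = 8.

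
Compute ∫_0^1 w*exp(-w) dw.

Integrate by parts once (u = w, dv = exp(-w) dw).
An antiderivative is F(w) = (-w - 1)*exp(-w).
Then F(1) - F(0) = (-2*exp(-1)) - (-1) = 1 - 2*exp(-1).

1 - 2*exp(-1)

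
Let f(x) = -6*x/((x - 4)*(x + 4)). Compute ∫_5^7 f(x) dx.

-3*log(11) + 3*log(3)

Factor the denominator: x**2 - 16 = (x + 4)(x - 4).
Partial fractions: -6*x/((x - 4)*(x + 4)) = -3/(x + 4) - 3/(x - 4).
An antiderivative is F(x) = -3*log(x - 4) - 3*log(x + 4).
Then F(7) - F(5) = (-3*log(11) - 3*log(3)) - (-6*log(3)) = -3*log(11) + 3*log(3).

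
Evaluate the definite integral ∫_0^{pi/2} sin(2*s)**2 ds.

Use the identity sin^2(2*s) = (1 - cos(4*s))/2.
An antiderivative is F(s) = s/2 - sin(4*s)/8.
Then F(pi/2) - F(0) = (pi/4) - (0) = pi/4.

pi/4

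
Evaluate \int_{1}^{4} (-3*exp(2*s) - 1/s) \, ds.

-3*exp(8)/2 - log(4) + 3*exp(2)/2

An antiderivative is F(s) = -3*exp(2*s)/2 - log(s).
Then F(4) - F(1) = (-3*exp(8)/2 - log(4)) - (-3*exp(2)/2) = -3*exp(8)/2 - log(4) + 3*exp(2)/2.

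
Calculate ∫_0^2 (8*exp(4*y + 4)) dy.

Let u = 4*y + 4, so du = 4 dy. When y = 0, u = 4; when y = 2, u = 12.
The integral becomes 2·∫ exp(u) du from 4 to 12, with antiderivative 2*exp(u).
Back in y: F(y) = 2*exp(4*y + 4).
Then F(2) - F(0) = (2*exp(12)) - (2*exp(4)) = -2*(1 - exp(8))*exp(4).

-2*(1 - exp(8))*exp(4)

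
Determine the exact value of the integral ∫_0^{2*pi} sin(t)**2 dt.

Use the identity sin^2(t) = (1 - cos(2*t))/2.
An antiderivative is F(t) = t/2 - sin(2*t)/4.
Then F(2*pi) - F(0) = (pi) - (0) = pi.

pi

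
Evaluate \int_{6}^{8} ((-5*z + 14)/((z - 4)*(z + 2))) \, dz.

Factor the denominator: z**2 - 2*z - 8 = (z + 2)(z - 4).
Partial fractions: (-5*z + 14)/((z - 4)*(z + 2)) = -4/(z + 2) - 1/(z - 4).
An antiderivative is F(z) = -log(z - 4) - 4*log(z + 2).
Then F(8) - F(6) = (-4*log(5) - 6*log(2)) - (-13*log(2)) = -4*log(5) + 7*log(2).

-4*log(5) + 7*log(2)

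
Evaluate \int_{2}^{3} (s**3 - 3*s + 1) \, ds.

39/4

By the power rule, an antiderivative is F(s) = s**4/4 - 3*s**2/2 + s.
Then F(3) - F(2) = (39/4) - (0) = 39/4.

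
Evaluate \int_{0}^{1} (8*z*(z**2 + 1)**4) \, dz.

124/5

Let u = z**2 + 1, so du = 2*z dz. When z = 0, u = 1; when z = 1, u = 2.
The integral becomes 4·∫ u**4 du from 1 to 2, with antiderivative 4*u**5/5.
Back in z: F(z) = 4*(z**2 + 1)**5/5.
Then F(1) - F(0) = (128/5) - (4/5) = 124/5.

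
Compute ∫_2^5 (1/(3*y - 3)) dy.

An antiderivative is F(y) = log(3*y - 3)/3.
Then F(5) - F(2) = (log(12)/3) - (log(3)/3) = 2*log(2)/3.

2*log(2)/3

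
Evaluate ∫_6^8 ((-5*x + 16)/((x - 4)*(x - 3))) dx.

Factor the denominator: x**2 - 7*x + 12 = (x - 3)(x - 4).
Partial fractions: (-5*x + 16)/((x - 4)*(x - 3)) = -1/(x - 3) - 4/(x - 4).
An antiderivative is F(x) = -4*log(x - 4) - log(x - 3).
Then F(8) - F(6) = (-8*log(2) - log(5)) - (-log(48)) = log(3/80).

log(3/80)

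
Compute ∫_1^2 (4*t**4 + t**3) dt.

571/20

By the power rule, an antiderivative is F(t) = 4*t**5/5 + t**4/4.
Then F(2) - F(1) = (148/5) - (21/20) = 571/20.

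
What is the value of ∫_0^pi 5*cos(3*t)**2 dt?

5*pi/2

Use the identity cos^2(3*t) = (1 + cos(6*t))/2.
An antiderivative is F(t) = 5*t/2 + 5*sin(6*t)/12.
Then F(pi) - F(0) = (5*pi/2) - (0) = 5*pi/2.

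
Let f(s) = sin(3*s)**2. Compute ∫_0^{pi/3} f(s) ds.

Use the identity sin^2(3*s) = (1 - cos(6*s))/2.
An antiderivative is F(s) = s/2 - sin(6*s)/12.
Then F(pi/3) - F(0) = (pi/6) - (0) = pi/6.

pi/6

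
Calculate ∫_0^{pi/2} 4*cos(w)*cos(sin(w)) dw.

Let u = sin(w), so du = cos(w) dw. When w = 0, u = 0; when w = pi/2, u = 1.
The integral becomes 4·∫ cos(u) du from 0 to 1, with antiderivative 4*sin(u).
Back in w: F(w) = 4*sin(sin(w)).
Then F(pi/2) - F(0) = (4*sin(1)) - (0) = 4*sin(1).

4*sin(1)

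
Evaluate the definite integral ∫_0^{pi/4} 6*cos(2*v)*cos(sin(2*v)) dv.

3*sin(1)

Let u = sin(2*v), so du = 2*cos(2*v) dv. When v = 0, u = 0; when v = pi/4, u = 1.
The integral becomes 3·∫ cos(u) du from 0 to 1, with antiderivative 3*sin(u).
Back in v: F(v) = 3*sin(sin(2*v)).
Then F(pi/4) - F(0) = (3*sin(1)) - (0) = 3*sin(1).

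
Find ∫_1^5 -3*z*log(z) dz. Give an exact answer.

Integrate by parts once (u = ln z, dv = -3*z dz).
An antiderivative is F(z) = -3*z**2*(2*log(z) - 1)/4.
Then F(5) - F(1) = (75/4 - 75*log(5)/2) - (3/4) = 18 - 75*log(5)/2.

18 - 75*log(5)/2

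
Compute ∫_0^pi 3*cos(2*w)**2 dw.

Use the identity cos^2(2*w) = (1 + cos(4*w))/2.
An antiderivative is F(w) = 3*w/2 + 3*sin(4*w)/8.
Then F(pi) - F(0) = (3*pi/2) - (0) = 3*pi/2.

3*pi/2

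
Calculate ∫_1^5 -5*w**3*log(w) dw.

Integrate by parts once (u = ln w, dv = -5*w**3 dw).
An antiderivative is F(w) = -5*w**4*(4*log(w) - 1)/16.
Then F(5) - F(1) = (3125/16 - 3125*log(5)/4) - (5/16) = 195 - 3125*log(5)/4.

195 - 3125*log(5)/4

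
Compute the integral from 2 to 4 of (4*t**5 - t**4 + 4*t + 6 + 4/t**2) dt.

12633/5

By the power rule, an antiderivative is F(t) = 2*t**6/3 - t**5/5 + 2*t**2 + 6*t - 4/t.
Then F(4) - F(2) = (38713/15) - (814/15) = 12633/5.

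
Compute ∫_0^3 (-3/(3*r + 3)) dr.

-log(4)

An antiderivative is F(r) = -log(3*r + 3).
Then F(3) - F(0) = (-log(12)) - (-log(3)) = -log(4).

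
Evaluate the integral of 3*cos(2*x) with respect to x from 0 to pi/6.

An antiderivative is F(x) = 3*sin(2*x)/2.
Then F(pi/6) - F(0) = (3*sqrt(3)/4) - (0) = 3*sqrt(3)/4.

3*sqrt(3)/4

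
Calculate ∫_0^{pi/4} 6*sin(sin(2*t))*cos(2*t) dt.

3 - 3*cos(1)

Let u = sin(2*t), so du = 2*cos(2*t) dt. When t = 0, u = 0; when t = pi/4, u = 1.
The integral becomes 3·∫ sin(u) du from 0 to 1, with antiderivative -3*cos(u).
Back in t: F(t) = -3*cos(sin(2*t)).
Then F(pi/4) - F(0) = (-3*cos(1)) - (-3) = 3 - 3*cos(1).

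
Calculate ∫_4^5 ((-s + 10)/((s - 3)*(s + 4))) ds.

Factor the denominator: s**2 + s - 12 = (s + 4)(s - 3).
Partial fractions: (-s + 10)/((s - 3)*(s + 4)) = -2/(s + 4) + 1/(s - 3).
An antiderivative is F(s) = log(s - 3) - 2*log(s + 4).
Then F(5) - F(4) = (log(2/81)) - (-log(64)) = -4*log(3) + 7*log(2).

-4*log(3) + 7*log(2)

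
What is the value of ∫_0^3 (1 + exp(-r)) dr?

4 - exp(-3)

An antiderivative is F(r) = r - exp(-r).
Then F(3) - F(0) = (3 - exp(-3)) - (-1) = 4 - exp(-3).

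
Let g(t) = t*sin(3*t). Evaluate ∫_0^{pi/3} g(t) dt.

Integrate by parts once (u = t, dv = sin(3*t) dt).
An antiderivative is F(t) = -t*cos(3*t)/3 + sin(3*t)/9.
Then F(pi/3) - F(0) = (pi/9) - (0) = pi/9.

pi/9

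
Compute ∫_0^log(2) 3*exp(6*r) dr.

Let u = exp(r), so du = exp(r) dr. When r = 0, u = 1; when r = log(2), u = 2.
The integral becomes 3·∫ u**5 du from 1 to 2, with antiderivative u**6/2.
Back in r: F(r) = exp(6*r)/2.
Then F(log(2)) - F(0) = (32) - (1/2) = 63/2.

63/2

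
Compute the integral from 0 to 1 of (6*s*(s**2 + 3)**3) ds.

525/4

Let u = s**2 + 3, so du = 2*s ds. When s = 0, u = 3; when s = 1, u = 4.
The integral becomes 3·∫ u**3 du from 3 to 4, with antiderivative 3*u**4/4.
Back in s: F(s) = 3*(s**2 + 3)**4/4.
Then F(1) - F(0) = (192) - (243/4) = 525/4.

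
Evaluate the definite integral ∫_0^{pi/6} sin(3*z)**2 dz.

Use the identity sin^2(3*z) = (1 - cos(6*z))/2.
An antiderivative is F(z) = z/2 - sin(6*z)/12.
Then F(pi/6) - F(0) = (pi/12) - (0) = pi/12.

pi/12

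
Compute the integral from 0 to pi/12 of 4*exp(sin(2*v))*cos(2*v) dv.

-2 + 2*exp(1/2)

Let u = sin(2*v), so du = 2*cos(2*v) dv. When v = 0, u = 0; when v = pi/12, u = 1/2.
The integral becomes 2·∫ exp(u) du from 0 to 1/2, with antiderivative 2*exp(u).
Back in v: F(v) = 2*exp(sin(2*v)).
Then F(pi/12) - F(0) = (2*exp(1/2)) - (2) = -2 + 2*exp(1/2).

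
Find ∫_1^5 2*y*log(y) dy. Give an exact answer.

-12 + 25*log(5)

Integrate by parts once (u = ln y, dv = 2*y dy).
An antiderivative is F(y) = y**2*(2*log(y) - 1)/2.
Then F(5) - F(1) = (-25/2 + 25*log(5)) - (-1/2) = -12 + 25*log(5).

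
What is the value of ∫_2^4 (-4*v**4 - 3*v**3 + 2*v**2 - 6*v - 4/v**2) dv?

By the power rule, an antiderivative is F(v) = -4*v**5/5 - 3*v**4/4 + 2*v**3/3 - 3*v**2 + 4/v.
Then F(4) - F(2) = (-15233/15) - (-634/15) = -14599/15.

-14599/15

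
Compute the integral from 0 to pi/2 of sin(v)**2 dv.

pi/4

Use the identity sin^2(v) = (1 - cos(2*v))/2.
An antiderivative is F(v) = v/2 - sin(2*v)/4.
Then F(pi/2) - F(0) = (pi/4) - (0) = pi/4.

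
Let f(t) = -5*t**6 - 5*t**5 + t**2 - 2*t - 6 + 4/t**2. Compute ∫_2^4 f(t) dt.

-314491/21

By the power rule, an antiderivative is F(t) = -5*t**7/7 - 5*t**6/6 + t**3/3 - t**2 - 6*t - 4/t.
Then F(4) - F(2) = (-105951/7) - (-3362/21) = -314491/21.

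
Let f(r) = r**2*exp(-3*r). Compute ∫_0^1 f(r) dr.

2/27 - 17*exp(-3)/27

Integrate by parts twice (u = r^2, dv = exp(-3*r) dr).
An antiderivative is F(r) = (-9*r**2 - 6*r - 2)*exp(-3*r)/27.
Then F(1) - F(0) = (-17*exp(-3)/27) - (-2/27) = 2/27 - 17*exp(-3)/27.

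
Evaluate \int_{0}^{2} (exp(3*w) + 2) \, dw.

11/3 + exp(6)/3

An antiderivative is F(w) = exp(3*w)/3 + 2*w.
Then F(2) - F(0) = (4 + exp(6)/3) - (1/3) = 11/3 + exp(6)/3.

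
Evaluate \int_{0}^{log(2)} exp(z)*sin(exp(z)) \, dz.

Let u = exp(z), so du = exp(z) dz. When z = 0, u = 1; when z = log(2), u = 2.
The integral becomes ∫ sin(u) du from 1 to 2, with antiderivative -cos(u).
Back in z: F(z) = -cos(exp(z)).
Then F(log(2)) - F(0) = (-cos(2)) - (-cos(1)) = -cos(2) + cos(1).

-cos(2) + cos(1)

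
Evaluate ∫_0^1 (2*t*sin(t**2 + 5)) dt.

-cos(6) + cos(5)

Let u = t**2 + 5, so du = 2*t dt. When t = 0, u = 5; when t = 1, u = 6.
The integral becomes ∫ sin(u) du from 5 to 6, with antiderivative -cos(u).
Back in t: F(t) = -cos(t**2 + 5).
Then F(1) - F(0) = (-cos(6)) - (-cos(5)) = -cos(6) + cos(5).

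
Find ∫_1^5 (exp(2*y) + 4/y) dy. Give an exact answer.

An antiderivative is F(y) = exp(2*y)/2 + 4*log(y).
Then F(5) - F(1) = (4*log(5) + exp(10)/2) - (exp(2)/2) = -exp(2)/2 + 4*log(5) + exp(10)/2.

-exp(2)/2 + 4*log(5) + exp(10)/2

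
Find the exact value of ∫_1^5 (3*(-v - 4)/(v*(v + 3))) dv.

Factor the denominator: v**2 + 3*v = (v + 3)v.
Partial fractions: 3*(-v - 4)/(v*(v + 3)) = 1/(v + 3) - 4/v.
An antiderivative is F(v) = -4*log(v) + log(v + 3).
Then F(5) - F(1) = (-4*log(5) + 3*log(2)) - (log(4)) = -4*log(5) + log(2).

-4*log(5) + log(2)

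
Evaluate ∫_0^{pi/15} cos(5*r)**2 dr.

Use the identity cos^2(5*r) = (1 + cos(10*r))/2.
An antiderivative is F(r) = r/2 + sin(10*r)/20.
Then F(pi/15) - F(0) = (sqrt(3)/40 + pi/30) - (0) = sqrt(3)/40 + pi/30.

sqrt(3)/40 + pi/30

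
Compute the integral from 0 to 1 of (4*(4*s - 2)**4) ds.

Let u = 4*s - 2, so du = 4 ds. When s = 0, u = -2; when s = 1, u = 2.
The integral becomes ∫ u**4 du from -2 to 2, with antiderivative u**5/5.
Back in s: F(s) = (4*s - 2)**5/5.
Then F(1) - F(0) = (32/5) - (-32/5) = 64/5.

64/5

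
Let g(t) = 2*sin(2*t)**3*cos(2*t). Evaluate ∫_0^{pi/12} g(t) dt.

Let u = sin(2*t), so du = 2*cos(2*t) dt. When t = 0, u = 0; when t = pi/12, u = 1/2.
The integral becomes ∫ u**3 du from 0 to 1/2, with antiderivative u**4/4.
Back in t: F(t) = sin(2*t)**4/4.
Then F(pi/12) - F(0) = (1/64) - (0) = 1/64.

1/64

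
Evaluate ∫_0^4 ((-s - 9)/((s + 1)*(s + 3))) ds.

Factor the denominator: s**2 + 4*s + 3 = (s + 3)(s + 1).
Partial fractions: (-s - 9)/((s + 1)*(s + 3)) = 3/(s + 3) - 4/(s + 1).
An antiderivative is F(s) = -4*log(s + 1) + 3*log(s + 3).
Then F(4) - F(0) = (-4*log(5) + 3*log(7)) - (log(27)) = -4*log(5) - 3*log(3) + 3*log(7).

-4*log(5) - 3*log(3) + 3*log(7)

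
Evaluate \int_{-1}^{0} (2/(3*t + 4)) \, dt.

4*log(2)/3

An antiderivative is F(t) = 2*log(3*t + 4)/3.
Then F(0) - F(-1) = (4*log(2)/3) - (0) = 4*log(2)/3.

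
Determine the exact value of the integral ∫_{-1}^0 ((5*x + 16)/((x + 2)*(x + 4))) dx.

Factor the denominator: x**2 + 6*x + 8 = (x + 4)(x + 2).
Partial fractions: (5*x + 16)/((x + 2)*(x + 4)) = 2/(x + 4) + 3/(x + 2).
An antiderivative is F(x) = 3*log(x + 2) + 2*log(x + 4).
Then F(0) - F(-1) = (7*log(2)) - (log(9)) = -2*log(3) + 7*log(2).

-2*log(3) + 7*log(2)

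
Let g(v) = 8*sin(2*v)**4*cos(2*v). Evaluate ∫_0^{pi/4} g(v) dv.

4/5

Let u = sin(2*v), so du = 2*cos(2*v) dv. When v = 0, u = 0; when v = pi/4, u = 1.
The integral becomes 4·∫ u**4 du from 0 to 1, with antiderivative 4*u**5/5.
Back in v: F(v) = 4*sin(2*v)**5/5.
Then F(pi/4) - F(0) = (4/5) - (0) = 4/5.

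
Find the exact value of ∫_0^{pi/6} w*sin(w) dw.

-sqrt(3)*pi/12 + 1/2

Integrate by parts once (u = w, dv = sin(w) dw).
An antiderivative is F(w) = -w*cos(w) + sin(w).
Then F(pi/6) - F(0) = (-sqrt(3)*pi/12 + 1/2) - (0) = -sqrt(3)*pi/12 + 1/2.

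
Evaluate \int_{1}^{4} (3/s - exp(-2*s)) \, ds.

An antiderivative is F(s) = 3*log(s) + exp(-2*s)/2.
Then F(4) - F(1) = (exp(-8)/2 + 6*log(2)) - (exp(-2)/2) = (-exp(6) + 1 + 12*exp(8)*log(2))*exp(-8)/2.

(-exp(6) + 1 + 12*exp(8)*log(2))*exp(-8)/2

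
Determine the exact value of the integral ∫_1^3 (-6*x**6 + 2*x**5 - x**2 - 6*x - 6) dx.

-11730/7

By the power rule, an antiderivative is F(x) = -6*x**7/7 + x**6/3 - x**3/3 - 3*x**2 - 6*x.
Then F(3) - F(1) = (-11799/7) - (-69/7) = -11730/7.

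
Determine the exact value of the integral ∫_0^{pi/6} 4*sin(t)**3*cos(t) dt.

Let u = sin(t), so du = cos(t) dt. When t = 0, u = 0; when t = pi/6, u = 1/2.
The integral becomes 4·∫ u**3 du from 0 to 1/2, with antiderivative u**4.
Back in t: F(t) = sin(t)**4.
Then F(pi/6) - F(0) = (1/16) - (0) = 1/16.

1/16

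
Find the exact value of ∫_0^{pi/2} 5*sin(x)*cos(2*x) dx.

-5/3

Use the identity sin(x)cos(2*x) = [sin(3*x) + sin(-x)]/2.
An antiderivative is F(x) = 5*cos(x)/2 - 5*cos(3*x)/6.
Then F(pi/2) - F(0) = (0) - (5/3) = -5/3.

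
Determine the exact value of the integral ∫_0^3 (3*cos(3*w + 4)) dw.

sin(13) - sin(4)

Let u = 3*w + 4, so du = 3 dw. When w = 0, u = 4; when w = 3, u = 13.
The integral becomes ∫ cos(u) du from 4 to 13, with antiderivative sin(u).
Back in w: F(w) = sin(3*w + 4).
Then F(3) - F(0) = (sin(13)) - (sin(4)) = sin(13) - sin(4).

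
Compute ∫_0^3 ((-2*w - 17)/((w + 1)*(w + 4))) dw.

Factor the denominator: w**2 + 5*w + 4 = (w + 4)(w + 1).
Partial fractions: (-2*w - 17)/((w + 1)*(w + 4)) = 3/(w + 4) - 5/(w + 1).
An antiderivative is F(w) = -5*log(w + 1) + 3*log(w + 4).
Then F(3) - F(0) = (-10*log(2) + 3*log(7)) - (log(64)) = -16*log(2) + 3*log(7).

-16*log(2) + 3*log(7)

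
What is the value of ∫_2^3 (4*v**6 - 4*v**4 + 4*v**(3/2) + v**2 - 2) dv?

By the power rule, an antiderivative is F(v) = 4*v**7/7 + 8*v**(5/2)/5 - 4*v**5/5 + v**3/3 - 2*v.
Then F(3) - F(2) = (72*sqrt(3)/5 + 37041/35) - (32*sqrt(2)/5 + 4852/105) = -32*sqrt(2)/5 + 72*sqrt(3)/5 + 106271/105.

-32*sqrt(2)/5 + 72*sqrt(3)/5 + 106271/105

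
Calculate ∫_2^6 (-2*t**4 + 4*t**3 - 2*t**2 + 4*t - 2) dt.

-28504/15

By the power rule, an antiderivative is F(t) = -2*t**5/5 + t**4 - 2*t**3/3 + 2*t**2 - 2*t.
Then F(6) - F(2) = (-9492/5) - (28/15) = -28504/15.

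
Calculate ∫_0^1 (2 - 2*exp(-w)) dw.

2*exp(-1)

An antiderivative is F(w) = 2*w + 2*exp(-w).
Then F(1) - F(0) = (2*exp(-1) + 2) - (2) = 2*exp(-1).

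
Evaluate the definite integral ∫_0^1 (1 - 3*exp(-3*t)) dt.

An antiderivative is F(t) = t + exp(-3*t).
Then F(1) - F(0) = (exp(-3) + 1) - (1) = exp(-3).

exp(-3)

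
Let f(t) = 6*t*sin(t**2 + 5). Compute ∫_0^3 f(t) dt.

-3*cos(14) + 3*cos(5)

Let u = t**2 + 5, so du = 2*t dt. When t = 0, u = 5; when t = 3, u = 14.
The integral becomes 3·∫ sin(u) du from 5 to 14, with antiderivative -3*cos(u).
Back in t: F(t) = -3*cos(t**2 + 5).
Then F(3) - F(0) = (-3*cos(14)) - (-3*cos(5)) = -3*cos(14) + 3*cos(5).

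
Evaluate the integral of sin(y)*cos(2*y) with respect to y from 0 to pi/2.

Use the identity sin(y)cos(2*y) = [sin(3*y) + sin(-y)]/2.
An antiderivative is F(y) = cos(y)/2 - cos(3*y)/6.
Then F(pi/2) - F(0) = (0) - (1/3) = -1/3.

-1/3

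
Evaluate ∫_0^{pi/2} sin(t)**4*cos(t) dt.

Let u = sin(t), so du = cos(t) dt. When t = 0, u = 0; when t = pi/2, u = 1.
The integral becomes ∫ u**4 du from 0 to 1, with antiderivative u**5/5.
Back in t: F(t) = sin(t)**5/5.
Then F(pi/2) - F(0) = (1/5) - (0) = 1/5.

1/5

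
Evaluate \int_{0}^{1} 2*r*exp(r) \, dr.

2

Integrate by parts once (u = r, dv = 2*exp(r) dr).
An antiderivative is F(r) = (2*r - 2)*exp(r).
Then F(1) - F(0) = (0) - (-2) = 2.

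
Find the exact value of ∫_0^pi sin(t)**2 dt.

Use the identity sin^2(t) = (1 - cos(2*t))/2.
An antiderivative is F(t) = t/2 - sin(2*t)/4.
Then F(pi) - F(0) = (pi/2) - (0) = pi/2.

pi/2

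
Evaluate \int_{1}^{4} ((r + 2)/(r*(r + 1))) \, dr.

log(32/5)

Factor the denominator: r**2 + r = (r + 1)r.
Partial fractions: (r + 2)/(r*(r + 1)) = -1/(r + 1) + 2/r.
An antiderivative is F(r) = 2*log(r) - log(r + 1).
Then F(4) - F(1) = (log(16/5)) - (-log(2)) = log(32/5).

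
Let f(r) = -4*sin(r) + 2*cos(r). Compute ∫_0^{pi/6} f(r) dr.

-3 + 2*sqrt(3)

An antiderivative is F(r) = 2*sin(r) + 4*cos(r).
Then F(pi/6) - F(0) = (1 + 2*sqrt(3)) - (4) = -3 + 2*sqrt(3).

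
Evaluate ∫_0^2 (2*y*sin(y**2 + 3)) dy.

cos(3) - cos(7)

Let u = y**2 + 3, so du = 2*y dy. When y = 0, u = 3; when y = 2, u = 7.
The integral becomes ∫ sin(u) du from 3 to 7, with antiderivative -cos(u).
Back in y: F(y) = -cos(y**2 + 3).
Then F(2) - F(0) = (-cos(7)) - (-cos(3)) = cos(3) - cos(7).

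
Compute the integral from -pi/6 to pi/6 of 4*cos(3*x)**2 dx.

2*pi/3

Use the identity cos^2(3*x) = (1 + cos(6*x))/2.
An antiderivative is F(x) = 2*x + sin(6*x)/3.
Then F(pi/6) - F(-pi/6) = (pi/3) - (-pi/3) = 2*pi/3.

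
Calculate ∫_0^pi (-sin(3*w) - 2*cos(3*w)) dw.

-2/3

An antiderivative is F(w) = -2*sin(3*w)/3 + cos(3*w)/3.
Then F(pi) - F(0) = (-1/3) - (1/3) = -2/3.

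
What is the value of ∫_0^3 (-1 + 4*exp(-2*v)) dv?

-1 - 2*exp(-6)

An antiderivative is F(v) = -v - 2*exp(-2*v).
Then F(3) - F(0) = (-3 - 2*exp(-6)) - (-2) = -1 - 2*exp(-6).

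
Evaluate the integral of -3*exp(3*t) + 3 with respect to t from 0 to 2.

An antiderivative is F(t) = -exp(3*t) + 3*t.
Then F(2) - F(0) = (6 - exp(6)) - (-1) = 7 - exp(6).

7 - exp(6)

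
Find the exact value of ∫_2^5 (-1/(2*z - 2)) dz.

An antiderivative is F(z) = -log(2*z - 2)/2.
Then F(5) - F(2) = (-3*log(2)/2) - (-log(2)/2) = -log(2).

-log(2)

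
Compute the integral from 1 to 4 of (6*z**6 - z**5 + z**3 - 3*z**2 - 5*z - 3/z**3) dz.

2984109/224

By the power rule, an antiderivative is F(z) = 6*z**7/7 - z**6/6 + z**4/4 - z**3 - 5*z**2/2 + 3/(2*z**2).
Then F(4) - F(1) = (8951615/672) - (-89/84) = 2984109/224.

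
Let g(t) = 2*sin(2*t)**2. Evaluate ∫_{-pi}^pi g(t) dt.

2*pi

Use the identity sin^2(2*t) = (1 - cos(4*t))/2.
An antiderivative is F(t) = t - sin(4*t)/4.
Then F(pi) - F(-pi) = (pi) - (-pi) = 2*pi.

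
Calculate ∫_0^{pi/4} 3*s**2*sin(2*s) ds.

-3/4 + 3*pi/8

Integrate by parts twice (u = s^2, dv = 3*sin(2*s) ds).
An antiderivative is F(s) = -3*s**2*cos(2*s)/2 + 3*s*sin(2*s)/2 + 3*cos(2*s)/4.
Then F(pi/4) - F(0) = (3*pi/8) - (3/4) = -3/4 + 3*pi/8.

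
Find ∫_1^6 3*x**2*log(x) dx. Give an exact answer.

-215/3 + 216*log(2) + 216*log(3)

Integrate by parts once (u = ln x, dv = 3*x**2 dx).
An antiderivative is F(x) = x**3*(3*log(x) - 1)/3.
Then F(6) - F(1) = (-72 + 216*log(2) + 216*log(3)) - (-1/3) = -215/3 + 216*log(2) + 216*log(3).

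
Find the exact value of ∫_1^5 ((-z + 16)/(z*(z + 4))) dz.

Factor the denominator: z**2 + 4*z = (z + 4)z.
Partial fractions: (-z + 16)/(z*(z + 4)) = -5/(z + 4) + 4/z.
An antiderivative is F(z) = 4*log(z) - 5*log(z + 4).
Then F(5) - F(1) = (-10*log(3) + 4*log(5)) - (-5*log(5)) = -10*log(3) + 9*log(5).

-10*log(3) + 9*log(5)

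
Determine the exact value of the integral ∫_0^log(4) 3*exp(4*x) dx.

Let u = exp(x), so du = exp(x) dx. When x = 0, u = 1; when x = log(4), u = 4.
The integral becomes 3·∫ u**3 du from 1 to 4, with antiderivative 3*u**4/4.
Back in x: F(x) = 3*exp(4*x)/4.
Then F(log(4)) - F(0) = (192) - (3/4) = 765/4.

765/4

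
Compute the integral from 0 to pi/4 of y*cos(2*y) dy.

Integrate by parts once (u = y, dv = cos(2*y) dy).
An antiderivative is F(y) = y*sin(2*y)/2 + cos(2*y)/4.
Then F(pi/4) - F(0) = (pi/8) - (1/4) = -1/4 + pi/8.

-1/4 + pi/8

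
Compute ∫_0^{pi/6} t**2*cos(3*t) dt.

Integrate by parts twice (u = t^2, dv = cos(3*t) dt).
An antiderivative is F(t) = t**2*sin(3*t)/3 + 2*t*cos(3*t)/9 - 2*sin(3*t)/27.
Then F(pi/6) - F(0) = (-2/27 + pi**2/108) - (0) = -2/27 + pi**2/108.

-2/27 + pi**2/108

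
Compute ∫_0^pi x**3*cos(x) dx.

Integrate by parts 3 times (u = x^3, dv = cos(x) dx).
An antiderivative is F(x) = x**3*sin(x) + 3*x**2*cos(x) - 6*x*sin(x) - 6*cos(x).
Then F(pi) - F(0) = (6 - 3*pi**2) - (-6) = 12 - 3*pi**2.

12 - 3*pi**2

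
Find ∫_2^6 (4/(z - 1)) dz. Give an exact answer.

An antiderivative is F(z) = 4*log(z - 1).
Then F(6) - F(2) = (4*log(5)) - (0) = 4*log(5).

4*log(5)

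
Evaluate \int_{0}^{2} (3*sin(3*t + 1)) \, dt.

-cos(7) + cos(1)

Let u = 3*t + 1, so du = 3 dt. When t = 0, u = 1; when t = 2, u = 7.
The integral becomes ∫ sin(u) du from 1 to 7, with antiderivative -cos(u).
Back in t: F(t) = -cos(3*t + 1).
Then F(2) - F(0) = (-cos(7)) - (-cos(1)) = -cos(7) + cos(1).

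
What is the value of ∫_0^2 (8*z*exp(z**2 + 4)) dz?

-4*(1 - exp(4))*exp(4)

Let u = z**2 + 4, so du = 2*z dz. When z = 0, u = 4; when z = 2, u = 8.
The integral becomes 4·∫ exp(u) du from 4 to 8, with antiderivative 4*exp(u).
Back in z: F(z) = 4*exp(z**2 + 4).
Then F(2) - F(0) = (4*exp(8)) - (4*exp(4)) = -4*(1 - exp(4))*exp(4).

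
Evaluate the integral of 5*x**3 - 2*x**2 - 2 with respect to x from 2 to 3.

By the power rule, an antiderivative is F(x) = 5*x**4/4 - 2*x**3/3 - 2*x.
Then F(3) - F(2) = (309/4) - (32/3) = 799/12.

799/12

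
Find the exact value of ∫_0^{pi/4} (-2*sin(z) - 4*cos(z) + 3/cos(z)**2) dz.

1 - sqrt(2)

An antiderivative is F(z) = -4*sin(z) + 2*cos(z) + 3*tan(z).
Then F(pi/4) - F(0) = (3 - sqrt(2)) - (2) = 1 - sqrt(2).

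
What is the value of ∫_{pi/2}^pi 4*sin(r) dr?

4

An antiderivative is F(r) = -4*cos(r).
Then F(pi) - F(pi/2) = (4) - (0) = 4.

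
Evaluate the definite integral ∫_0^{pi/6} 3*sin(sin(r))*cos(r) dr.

Let u = sin(r), so du = cos(r) dr. When r = 0, u = 0; when r = pi/6, u = 1/2.
The integral becomes 3·∫ sin(u) du from 0 to 1/2, with antiderivative -3*cos(u).
Back in r: F(r) = -3*cos(sin(r)).
Then F(pi/6) - F(0) = (-3*cos(1/2)) - (-3) = 3 - 3*cos(1/2).

3 - 3*cos(1/2)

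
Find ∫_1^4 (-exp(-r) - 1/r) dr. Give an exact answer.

(-log(4**exp(4)) - exp(3) + 1)*exp(-4)

An antiderivative is F(r) = -log(r) + exp(-r).
Then F(4) - F(1) = ((1 - log(4**exp(4)))*exp(-4)) - (exp(-1)) = (-log(4**exp(4)) - exp(3) + 1)*exp(-4).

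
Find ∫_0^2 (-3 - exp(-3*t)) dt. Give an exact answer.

-19/3 + exp(-6)/3

An antiderivative is F(t) = -3*t + exp(-3*t)/3.
Then F(2) - F(0) = (-6 + exp(-6)/3) - (1/3) = -19/3 + exp(-6)/3.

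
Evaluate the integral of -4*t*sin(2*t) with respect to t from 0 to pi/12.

Integrate by parts once (u = t, dv = -4*sin(2*t) dt).
An antiderivative is F(t) = 2*t*cos(2*t) - sin(2*t).
Then F(pi/12) - F(0) = (-1/2 + sqrt(3)*pi/12) - (0) = -1/2 + sqrt(3)*pi/12.

-1/2 + sqrt(3)*pi/12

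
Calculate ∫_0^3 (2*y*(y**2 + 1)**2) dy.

Let u = y**2 + 1, so du = 2*y dy. When y = 0, u = 1; when y = 3, u = 10.
The integral becomes ∫ u**2 du from 1 to 10, with antiderivative u**3/3.
Back in y: F(y) = (y**2 + 1)**3/3.
Then F(3) - F(0) = (1000/3) - (1/3) = 333.

333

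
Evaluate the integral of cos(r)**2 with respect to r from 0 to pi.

pi/2

Use the identity cos^2(r) = (1 + cos(2*r))/2.
An antiderivative is F(r) = r/2 + sin(2*r)/4.
Then F(pi) - F(0) = (pi/2) - (0) = pi/2.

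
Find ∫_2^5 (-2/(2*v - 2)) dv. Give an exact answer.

-log(4)

An antiderivative is F(v) = -log(2*v - 2).
Then F(5) - F(2) = (-log(8)) - (-log(2)) = -log(4).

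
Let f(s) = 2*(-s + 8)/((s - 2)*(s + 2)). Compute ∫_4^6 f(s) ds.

-7*log(2) + 5*log(3)

Factor the denominator: s**2 - 4 = (s + 2)(s - 2).
Partial fractions: 2*(-s + 8)/((s - 2)*(s + 2)) = -5/(s + 2) + 3/(s - 2).
An antiderivative is F(s) = 3*log(s - 2) - 5*log(s + 2).
Then F(6) - F(4) = (-9*log(2)) - (-5*log(3) - 2*log(2)) = -7*log(2) + 5*log(3).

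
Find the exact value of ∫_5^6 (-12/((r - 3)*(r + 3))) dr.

Factor the denominator: r**2 - 9 = (r + 3)(r - 3).
Partial fractions: -12/((r - 3)*(r + 3)) = 2/(r + 3) - 2/(r - 3).
An antiderivative is F(r) = -2*log(r - 3) + 2*log(r + 3).
Then F(6) - F(5) = (log(9)) - (log(16)) = log(9/16).

log(9/16)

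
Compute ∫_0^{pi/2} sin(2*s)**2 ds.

pi/4

Use the identity sin^2(2*s) = (1 - cos(4*s))/2.
An antiderivative is F(s) = s/2 - sin(4*s)/8.
Then F(pi/2) - F(0) = (pi/4) - (0) = pi/4.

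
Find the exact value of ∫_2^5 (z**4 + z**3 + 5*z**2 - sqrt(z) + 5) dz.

-10*sqrt(5)/3 + 4*sqrt(2)/3 + 19617/20

By the power rule, an antiderivative is F(z) = z**5/5 + z**4/4 - 2*z**(3/2)/3 + 5*z**3/3 + 5*z.
Then F(5) - F(2) = (12175/12 - 10*sqrt(5)/3) - (506/15 - 4*sqrt(2)/3) = -10*sqrt(5)/3 + 4*sqrt(2)/3 + 19617/20.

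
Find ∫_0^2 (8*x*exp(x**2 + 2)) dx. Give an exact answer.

Let u = x**2 + 2, so du = 2*x dx. When x = 0, u = 2; when x = 2, u = 6.
The integral becomes 4·∫ exp(u) du from 2 to 6, with antiderivative 4*exp(u).
Back in x: F(x) = 4*exp(x**2 + 2).
Then F(2) - F(0) = (4*exp(6)) - (4*exp(2)) = -4*(1 - exp(4))*exp(2).

-4*(1 - exp(4))*exp(2)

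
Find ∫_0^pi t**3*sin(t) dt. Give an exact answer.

Integrate by parts 3 times (u = t^3, dv = sin(t) dt).
An antiderivative is F(t) = -t**3*cos(t) + 3*t**2*sin(t) + 6*t*cos(t) - 6*sin(t).
Then F(pi) - F(0) = (pi*(-6 + pi**2)) - (0) = pi*(-6 + pi**2).

pi*(-6 + pi**2)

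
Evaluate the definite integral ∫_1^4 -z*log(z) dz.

Integrate by parts once (u = ln z, dv = -z dz).
An antiderivative is F(z) = -z**2*(2*log(z) - 1)/4.
Then F(4) - F(1) = (4 - 16*log(2)) - (1/4) = 15/4 - 16*log(2).

15/4 - 16*log(2)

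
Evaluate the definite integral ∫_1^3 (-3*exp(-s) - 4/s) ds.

-4*log(3) - 3*exp(-1) + 3*exp(-3)

An antiderivative is F(s) = -4*log(s) + 3*exp(-s).
Then F(3) - F(1) = (-4*log(3) + 3*exp(-3)) - (3*exp(-1)) = -4*log(3) - 3*exp(-1) + 3*exp(-3).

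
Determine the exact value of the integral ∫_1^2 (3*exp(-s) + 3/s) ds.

An antiderivative is F(s) = 3*log(s) - 3*exp(-s).
Then F(2) - F(1) = (-3*exp(-2) + 3*log(2)) - (-3*exp(-1)) = -3*exp(-2) + 3*exp(-1) + 3*log(2).

-3*exp(-2) + 3*exp(-1) + 3*log(2)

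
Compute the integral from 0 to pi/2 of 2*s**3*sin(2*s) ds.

pi*(-6 + pi**2)/8

Integrate by parts 3 times (u = s^3, dv = 2*sin(2*s) ds).
An antiderivative is F(s) = -s**3*cos(2*s) + 3*s**2*sin(2*s)/2 + 3*s*cos(2*s)/2 - 3*sin(2*s)/4.
Then F(pi/2) - F(0) = (pi*(-6 + pi**2)/8) - (0) = pi*(-6 + pi**2)/8.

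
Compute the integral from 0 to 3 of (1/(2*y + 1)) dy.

log(7)/2

An antiderivative is F(y) = log(2*y + 1)/2.
Then F(3) - F(0) = (log(7)/2) - (0) = log(7)/2.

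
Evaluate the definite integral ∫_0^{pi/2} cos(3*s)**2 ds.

Use the identity cos^2(3*s) = (1 + cos(6*s))/2.
An antiderivative is F(s) = s/2 + sin(6*s)/12.
Then F(pi/2) - F(0) = (pi/4) - (0) = pi/4.

pi/4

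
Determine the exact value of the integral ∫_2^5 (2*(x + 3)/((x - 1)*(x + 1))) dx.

Factor the denominator: x**2 - 1 = (x + 1)(x - 1).
Partial fractions: 2*(x + 3)/((x - 1)*(x + 1)) = -2/(x + 1) + 4/(x - 1).
An antiderivative is F(x) = 4*log(x - 1) - 2*log(x + 1).
Then F(5) - F(2) = (log(64/9)) - (-log(9)) = log(64).

log(64)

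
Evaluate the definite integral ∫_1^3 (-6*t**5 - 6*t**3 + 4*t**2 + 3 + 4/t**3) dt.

By the power rule, an antiderivative is F(t) = -t**6 - 3*t**4/2 + 4*t**3/3 + 3*t - 2/t**2.
Then F(3) - F(1) = (-14503/18) - (-1/6) = -7250/9.

-7250/9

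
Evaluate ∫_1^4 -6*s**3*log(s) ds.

Integrate by parts once (u = ln s, dv = -6*s**3 ds).
An antiderivative is F(s) = -3*s**4*(4*log(s) - 1)/8.
Then F(4) - F(1) = (96 - 768*log(2)) - (3/8) = 765/8 - 768*log(2).

765/8 - 768*log(2)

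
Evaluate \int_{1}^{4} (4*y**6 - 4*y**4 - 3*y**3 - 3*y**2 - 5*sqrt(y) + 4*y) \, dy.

3484207/420

By the power rule, an antiderivative is F(y) = 4*y**7/7 - 4*y**5/5 - 3*y**4/4 - 10*y**(3/2)/3 - y**3 + 2*y**2.
Then F(4) - F(1) = (870704/105) - (-1391/420) = 3484207/420.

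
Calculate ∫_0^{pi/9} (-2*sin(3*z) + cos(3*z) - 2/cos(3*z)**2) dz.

-sqrt(3)/2 - 1/3

An antiderivative is F(z) = sin(3*z)/3 + 2*cos(3*z)/3 - 2*tan(3*z)/3.
Then F(pi/9) - F(0) = (1/3 - sqrt(3)/2) - (2/3) = -sqrt(3)/2 - 1/3.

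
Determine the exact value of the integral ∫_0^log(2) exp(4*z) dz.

15/4

Let u = exp(z), so du = exp(z) dz. When z = 0, u = 1; when z = log(2), u = 2.
The integral becomes ∫ u**3 du from 1 to 2, with antiderivative u**4/4.
Back in z: F(z) = exp(4*z)/4.
Then F(log(2)) - F(0) = (4) - (1/4) = 15/4.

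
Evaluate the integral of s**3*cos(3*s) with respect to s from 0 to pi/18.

-sqrt(3)/27 - pi/162 + pi**3/34992 + sqrt(3)*pi**2/1944 + 2/27

Integrate by parts 3 times (u = s^3, dv = cos(3*s) ds).
An antiderivative is F(s) = s**3*sin(3*s)/3 + s**2*cos(3*s)/3 - 2*s*sin(3*s)/9 - 2*cos(3*s)/27.
Then F(pi/18) - F(0) = (-sqrt(3)/27 - pi/162 + pi**3/34992 + sqrt(3)*pi**2/1944) - (-2/27) = -sqrt(3)/27 - pi/162 + pi**3/34992 + sqrt(3)*pi**2/1944 + 2/27.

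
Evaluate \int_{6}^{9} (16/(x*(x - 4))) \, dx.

Factor the denominator: x**2 - 4*x = x(x - 4).
Partial fractions: 16/(x*(x - 4)) = -4/x + 4/(x - 4).
An antiderivative is F(x) = -4*log(x) + 4*log(x - 4).
Then F(9) - F(6) = (-8*log(3) + 4*log(5)) - (-log(81)) = -4*log(3) + 4*log(5).

-4*log(3) + 4*log(5)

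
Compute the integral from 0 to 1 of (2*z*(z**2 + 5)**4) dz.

4651/5

Let u = z**2 + 5, so du = 2*z dz. When z = 0, u = 5; when z = 1, u = 6.
The integral becomes ∫ u**4 du from 5 to 6, with antiderivative u**5/5.
Back in z: F(z) = (z**2 + 5)**5/5.
Then F(1) - F(0) = (7776/5) - (625) = 4651/5.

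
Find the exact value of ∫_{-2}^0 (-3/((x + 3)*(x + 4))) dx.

Factor the denominator: x**2 + 7*x + 12 = (x + 4)(x + 3).
Partial fractions: -3/((x + 3)*(x + 4)) = 3/(x + 4) - 3/(x + 3).
An antiderivative is F(x) = -3*log(x + 3) + 3*log(x + 4).
Then F(0) - F(-2) = (log(64/27)) - (log(8)) = log(8/27).

log(8/27)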